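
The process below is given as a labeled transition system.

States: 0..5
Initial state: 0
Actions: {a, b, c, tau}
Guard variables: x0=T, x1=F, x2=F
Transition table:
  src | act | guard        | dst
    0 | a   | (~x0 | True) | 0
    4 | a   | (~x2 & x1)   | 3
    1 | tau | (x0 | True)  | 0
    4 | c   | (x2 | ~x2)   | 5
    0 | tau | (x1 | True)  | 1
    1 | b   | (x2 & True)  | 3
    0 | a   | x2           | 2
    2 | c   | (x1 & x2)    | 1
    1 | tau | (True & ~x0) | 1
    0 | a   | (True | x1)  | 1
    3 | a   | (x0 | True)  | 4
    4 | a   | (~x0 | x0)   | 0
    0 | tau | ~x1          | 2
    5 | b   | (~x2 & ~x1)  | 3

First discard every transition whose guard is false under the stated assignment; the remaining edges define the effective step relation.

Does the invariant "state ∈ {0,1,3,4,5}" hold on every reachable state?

Allowed set {0,1,3,4,5}
Reachable = {0,1,2}
  0: ✓
  1: ✓
  2: ✗ unsafe
reach 2 via tau — violates

Answer: INVARIANT VIOLATED at state 2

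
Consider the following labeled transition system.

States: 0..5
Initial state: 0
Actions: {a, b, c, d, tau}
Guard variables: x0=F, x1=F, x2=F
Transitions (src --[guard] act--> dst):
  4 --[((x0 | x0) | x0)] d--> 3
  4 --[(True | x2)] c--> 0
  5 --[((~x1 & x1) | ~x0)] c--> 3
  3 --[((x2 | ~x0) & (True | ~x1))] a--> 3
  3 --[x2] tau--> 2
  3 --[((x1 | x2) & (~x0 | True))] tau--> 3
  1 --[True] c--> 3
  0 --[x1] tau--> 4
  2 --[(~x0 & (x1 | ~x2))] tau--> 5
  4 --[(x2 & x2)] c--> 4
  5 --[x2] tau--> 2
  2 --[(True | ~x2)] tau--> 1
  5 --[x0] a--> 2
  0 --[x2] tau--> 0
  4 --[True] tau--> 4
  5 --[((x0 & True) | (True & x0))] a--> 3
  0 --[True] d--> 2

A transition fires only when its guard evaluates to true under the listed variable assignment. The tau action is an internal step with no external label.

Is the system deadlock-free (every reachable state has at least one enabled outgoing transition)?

Answer: DEADLOCK-FREE

Trace:
Reach set: {0,1,2,3,5}
  0: d→2  [1 out]
  1: c→3  [1 out]
  2: tau→1  tau→5  [2 out]
  3: a→3  [1 out]
  5: c→3  [1 out]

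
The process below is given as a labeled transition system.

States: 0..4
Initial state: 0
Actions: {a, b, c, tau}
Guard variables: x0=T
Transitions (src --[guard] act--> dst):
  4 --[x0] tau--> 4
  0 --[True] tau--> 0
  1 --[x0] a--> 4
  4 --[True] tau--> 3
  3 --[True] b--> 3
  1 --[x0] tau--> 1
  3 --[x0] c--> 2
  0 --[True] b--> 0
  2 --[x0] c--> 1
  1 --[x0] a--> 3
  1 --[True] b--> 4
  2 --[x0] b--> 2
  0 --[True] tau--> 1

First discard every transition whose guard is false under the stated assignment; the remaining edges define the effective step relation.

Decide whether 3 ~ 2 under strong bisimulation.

Answer: NOT BISIMILAR

Working:
Bisimulation quotient by refinement:
  P[0] = {{0,1,2,3,4}}
  P[1] = {{0},{1},{2,3},{4}}
  P[2] = {{0},{1},{2},{3},{4}}
Fixed point at round 3; 5 class(es).
class of 3: {3}; class of 2: {2}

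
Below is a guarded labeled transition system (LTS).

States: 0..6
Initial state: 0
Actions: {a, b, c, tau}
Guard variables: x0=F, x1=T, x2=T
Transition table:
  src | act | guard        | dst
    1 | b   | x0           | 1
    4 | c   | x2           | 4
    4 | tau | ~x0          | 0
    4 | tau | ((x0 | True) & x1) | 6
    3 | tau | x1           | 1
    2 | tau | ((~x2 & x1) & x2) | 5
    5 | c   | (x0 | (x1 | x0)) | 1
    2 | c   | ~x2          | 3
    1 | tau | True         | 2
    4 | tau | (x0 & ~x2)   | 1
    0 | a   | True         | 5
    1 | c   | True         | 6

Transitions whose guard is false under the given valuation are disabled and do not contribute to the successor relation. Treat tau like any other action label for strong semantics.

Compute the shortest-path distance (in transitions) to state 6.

Layered search for 6:
  Layer 0: {0}
  Layer 1: {5}
  Layer 2: {1}
  Layer 3: {2,6}
6 enters at depth 3; path a·c·c

Answer: 3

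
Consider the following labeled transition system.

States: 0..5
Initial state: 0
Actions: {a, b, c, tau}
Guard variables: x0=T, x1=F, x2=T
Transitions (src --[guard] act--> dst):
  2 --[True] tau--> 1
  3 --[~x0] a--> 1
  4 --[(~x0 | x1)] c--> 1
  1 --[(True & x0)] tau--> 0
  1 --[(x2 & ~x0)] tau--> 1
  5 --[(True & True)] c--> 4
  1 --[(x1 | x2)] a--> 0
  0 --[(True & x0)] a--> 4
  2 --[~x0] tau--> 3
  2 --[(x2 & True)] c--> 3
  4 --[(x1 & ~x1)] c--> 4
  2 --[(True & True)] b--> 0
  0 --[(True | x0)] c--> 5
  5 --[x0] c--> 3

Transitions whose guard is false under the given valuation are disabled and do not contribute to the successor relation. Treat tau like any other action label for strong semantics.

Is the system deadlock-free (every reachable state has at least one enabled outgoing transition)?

Answer: DEADLOCK at state 3

Trace:
Reachable = {0,3,4,5}
  0: a→4  c→5  [2 out]
  3: ∅  [STUCK]
  4: ∅  [STUCK]
  5: c→3  c→4  [2 out]
trace reaching 3: c·c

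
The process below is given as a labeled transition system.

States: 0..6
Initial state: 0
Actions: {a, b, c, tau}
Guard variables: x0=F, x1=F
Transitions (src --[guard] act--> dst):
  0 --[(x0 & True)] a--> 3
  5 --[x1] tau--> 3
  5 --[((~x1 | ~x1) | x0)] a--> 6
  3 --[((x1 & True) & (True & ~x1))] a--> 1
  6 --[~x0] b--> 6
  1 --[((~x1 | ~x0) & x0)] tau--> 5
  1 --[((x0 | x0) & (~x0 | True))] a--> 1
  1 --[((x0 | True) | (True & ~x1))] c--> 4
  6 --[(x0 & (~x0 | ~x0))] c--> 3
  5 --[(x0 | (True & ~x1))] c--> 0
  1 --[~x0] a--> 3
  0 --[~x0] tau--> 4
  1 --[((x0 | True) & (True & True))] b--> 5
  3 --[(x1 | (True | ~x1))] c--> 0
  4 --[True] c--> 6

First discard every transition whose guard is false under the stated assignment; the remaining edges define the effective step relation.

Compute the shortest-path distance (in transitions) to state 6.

Answer: 2

Analysis:
Breadth-first toward 6:
  depth 0: {0}
  depth 1: {4}
  depth 2: {6}
first hit 6 at d=2 via tau·c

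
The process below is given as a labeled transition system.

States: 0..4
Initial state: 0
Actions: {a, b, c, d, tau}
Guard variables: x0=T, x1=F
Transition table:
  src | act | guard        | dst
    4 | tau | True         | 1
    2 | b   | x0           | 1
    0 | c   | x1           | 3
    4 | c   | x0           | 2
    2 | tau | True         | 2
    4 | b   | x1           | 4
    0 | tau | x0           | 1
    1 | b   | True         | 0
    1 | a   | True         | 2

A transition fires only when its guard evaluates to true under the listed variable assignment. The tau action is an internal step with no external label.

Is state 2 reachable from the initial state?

Guard filter leaves 7 enabled edge(s).
Layer 0: {0}
Layer 1: {1}  cumulative {0,1}
Layer 2: {2}  cumulative {0,1,2}
R = {0,1,2}
trace reaching 2: tau·a

Answer: REACHABLE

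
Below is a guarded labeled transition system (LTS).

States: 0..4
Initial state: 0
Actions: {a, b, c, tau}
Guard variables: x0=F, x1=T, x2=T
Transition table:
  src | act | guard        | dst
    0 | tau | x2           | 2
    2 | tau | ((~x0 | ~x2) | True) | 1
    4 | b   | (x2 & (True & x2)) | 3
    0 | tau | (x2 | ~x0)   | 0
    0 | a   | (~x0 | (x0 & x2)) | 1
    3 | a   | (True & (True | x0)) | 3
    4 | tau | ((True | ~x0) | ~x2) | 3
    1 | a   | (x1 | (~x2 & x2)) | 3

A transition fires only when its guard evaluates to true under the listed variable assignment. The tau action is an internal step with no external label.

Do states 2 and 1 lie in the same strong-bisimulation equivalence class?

Compute ~ classes (split until stable):
  P[0] = {{0,1,2,3,4}}
  P[1] = {{0},{1,3},{2},{4}}
Fixed point at round 2; 4 class(es).
class of 2: {2}; class of 1: {1,3}

Answer: NOT BISIMILAR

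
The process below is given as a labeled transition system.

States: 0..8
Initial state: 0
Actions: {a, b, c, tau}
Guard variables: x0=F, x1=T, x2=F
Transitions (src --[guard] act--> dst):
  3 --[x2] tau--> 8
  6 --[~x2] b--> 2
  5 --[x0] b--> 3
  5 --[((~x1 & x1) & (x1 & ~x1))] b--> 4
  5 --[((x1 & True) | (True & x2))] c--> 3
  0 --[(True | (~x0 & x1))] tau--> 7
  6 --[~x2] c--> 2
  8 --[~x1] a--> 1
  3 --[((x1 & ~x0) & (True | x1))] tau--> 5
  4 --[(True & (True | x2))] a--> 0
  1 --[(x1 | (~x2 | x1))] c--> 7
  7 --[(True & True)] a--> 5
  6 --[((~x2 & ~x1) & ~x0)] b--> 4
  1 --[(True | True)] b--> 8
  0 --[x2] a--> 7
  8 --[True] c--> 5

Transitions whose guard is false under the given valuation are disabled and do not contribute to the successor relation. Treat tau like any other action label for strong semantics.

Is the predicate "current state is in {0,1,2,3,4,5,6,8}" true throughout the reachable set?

Allowed set {0,1,2,3,4,5,6,8}
Reachable = {0,3,5,7}
  0: safe
  3: safe
  5: safe
  7: VIOLATES
witness against invariant: tau → 7

Answer: INVARIANT VIOLATED at state 7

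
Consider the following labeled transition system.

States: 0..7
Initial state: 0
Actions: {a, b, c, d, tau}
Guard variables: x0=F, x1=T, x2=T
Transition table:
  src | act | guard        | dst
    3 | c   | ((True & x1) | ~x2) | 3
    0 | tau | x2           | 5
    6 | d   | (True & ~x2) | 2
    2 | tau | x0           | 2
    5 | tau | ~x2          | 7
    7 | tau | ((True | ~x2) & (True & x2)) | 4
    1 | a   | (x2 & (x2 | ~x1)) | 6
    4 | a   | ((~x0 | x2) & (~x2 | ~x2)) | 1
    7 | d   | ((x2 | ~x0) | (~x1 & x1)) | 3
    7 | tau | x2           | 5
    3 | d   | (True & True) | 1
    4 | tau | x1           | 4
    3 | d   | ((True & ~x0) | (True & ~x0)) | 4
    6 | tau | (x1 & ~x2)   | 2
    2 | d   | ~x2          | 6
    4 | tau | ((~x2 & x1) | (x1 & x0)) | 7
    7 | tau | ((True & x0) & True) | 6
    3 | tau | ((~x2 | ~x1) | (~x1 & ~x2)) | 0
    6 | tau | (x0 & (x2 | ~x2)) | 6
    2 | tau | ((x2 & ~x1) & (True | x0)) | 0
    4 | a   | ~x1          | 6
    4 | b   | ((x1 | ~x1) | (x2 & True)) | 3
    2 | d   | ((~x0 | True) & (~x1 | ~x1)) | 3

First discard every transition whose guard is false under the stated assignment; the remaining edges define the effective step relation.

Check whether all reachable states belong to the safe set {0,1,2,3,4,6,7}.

Answer: INVARIANT VIOLATED at state 5

Trace:
Allowed set {0,1,2,3,4,6,7}
Reach set: {0,5}
  0: ok
  5: outside
counterexample path to 5: tau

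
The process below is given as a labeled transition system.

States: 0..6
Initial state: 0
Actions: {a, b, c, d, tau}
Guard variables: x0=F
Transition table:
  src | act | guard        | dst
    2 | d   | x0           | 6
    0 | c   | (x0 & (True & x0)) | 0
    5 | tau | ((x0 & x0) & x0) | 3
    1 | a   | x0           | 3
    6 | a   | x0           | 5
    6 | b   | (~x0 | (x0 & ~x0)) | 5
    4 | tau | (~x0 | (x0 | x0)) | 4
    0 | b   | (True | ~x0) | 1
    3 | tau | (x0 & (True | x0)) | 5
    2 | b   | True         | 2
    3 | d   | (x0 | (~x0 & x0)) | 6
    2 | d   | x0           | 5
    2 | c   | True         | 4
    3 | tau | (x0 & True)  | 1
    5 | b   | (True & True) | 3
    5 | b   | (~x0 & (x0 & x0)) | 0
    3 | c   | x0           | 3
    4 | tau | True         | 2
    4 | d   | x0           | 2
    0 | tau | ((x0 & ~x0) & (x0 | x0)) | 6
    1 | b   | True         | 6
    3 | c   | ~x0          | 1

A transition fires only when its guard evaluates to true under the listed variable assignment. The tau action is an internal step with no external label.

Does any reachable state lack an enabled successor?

Answer: DEADLOCK-FREE

Trace:
R = {0,1,3,5,6}
  0: b→1  [1 out]
  1: b→6  [1 out]
  3: c→1  [1 out]
  5: b→3  [1 out]
  6: b→5  [1 out]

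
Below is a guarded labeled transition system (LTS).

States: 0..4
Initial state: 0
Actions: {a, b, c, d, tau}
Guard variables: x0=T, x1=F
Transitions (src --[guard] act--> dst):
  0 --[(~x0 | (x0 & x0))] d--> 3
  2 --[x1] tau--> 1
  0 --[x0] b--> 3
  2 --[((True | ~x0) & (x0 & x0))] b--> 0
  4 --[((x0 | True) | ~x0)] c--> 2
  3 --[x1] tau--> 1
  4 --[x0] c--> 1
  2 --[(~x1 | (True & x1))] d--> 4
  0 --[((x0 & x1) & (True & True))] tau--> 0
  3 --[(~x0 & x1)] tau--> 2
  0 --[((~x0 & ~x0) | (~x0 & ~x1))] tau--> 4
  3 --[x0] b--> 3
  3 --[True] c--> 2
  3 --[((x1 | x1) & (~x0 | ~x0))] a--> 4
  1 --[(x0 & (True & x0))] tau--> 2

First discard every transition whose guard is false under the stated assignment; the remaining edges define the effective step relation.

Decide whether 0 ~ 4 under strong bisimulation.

Bisimulation quotient by refinement:
  round 0: {{0,1,2,3,4}}
  round 1: {{0,2},{1},{3},{4}}
  round 2: {{0},{1},{2},{3},{4}}
5 equivalence class(es) (converged in 3)
class of 0: {0}; class of 4: {4}

Answer: NOT BISIMILAR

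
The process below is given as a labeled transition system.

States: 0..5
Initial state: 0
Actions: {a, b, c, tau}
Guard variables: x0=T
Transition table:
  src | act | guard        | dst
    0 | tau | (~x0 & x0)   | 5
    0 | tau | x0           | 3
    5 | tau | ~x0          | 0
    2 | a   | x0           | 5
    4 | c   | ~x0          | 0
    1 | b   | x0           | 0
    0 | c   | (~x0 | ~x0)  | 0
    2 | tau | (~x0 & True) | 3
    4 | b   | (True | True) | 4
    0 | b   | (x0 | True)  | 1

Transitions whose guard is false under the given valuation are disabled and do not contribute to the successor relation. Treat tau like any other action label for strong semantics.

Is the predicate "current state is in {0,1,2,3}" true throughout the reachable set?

Answer: INVARIANT HOLDS

Trace:
Safe = {0,1,2,3}
R = {0,1,3}
  0: ✓
  1: ✓
  3: ✓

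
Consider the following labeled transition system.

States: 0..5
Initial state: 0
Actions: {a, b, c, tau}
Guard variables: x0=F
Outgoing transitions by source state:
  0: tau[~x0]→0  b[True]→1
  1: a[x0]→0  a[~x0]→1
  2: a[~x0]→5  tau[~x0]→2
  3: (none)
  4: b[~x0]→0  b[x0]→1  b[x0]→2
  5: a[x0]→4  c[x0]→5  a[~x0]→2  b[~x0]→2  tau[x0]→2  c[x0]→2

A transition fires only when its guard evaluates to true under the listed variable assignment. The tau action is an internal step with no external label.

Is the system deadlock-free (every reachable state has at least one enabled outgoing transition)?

Reachable = {0,1}
  0: b→1  tau→0  [2 exit(s)]
  1: a→1  [1 exit(s)]

Answer: DEADLOCK-FREE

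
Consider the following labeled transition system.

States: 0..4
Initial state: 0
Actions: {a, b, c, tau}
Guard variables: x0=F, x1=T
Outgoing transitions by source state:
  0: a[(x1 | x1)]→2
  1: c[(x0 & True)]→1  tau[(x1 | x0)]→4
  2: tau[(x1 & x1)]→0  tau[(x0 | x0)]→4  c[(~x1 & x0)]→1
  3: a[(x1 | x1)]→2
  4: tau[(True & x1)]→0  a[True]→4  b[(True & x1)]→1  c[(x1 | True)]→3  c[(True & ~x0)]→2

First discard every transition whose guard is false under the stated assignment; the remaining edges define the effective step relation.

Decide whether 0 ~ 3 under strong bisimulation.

Answer: BISIMILAR

Working:
Bisimulation quotient by refinement:
  round 0: {{0,1,2,3,4}}
  round 1: {{0,3},{1,2},{4}}
  round 2: {{0,3},{1},{2},{4}}
4 equivalence class(es) (converged in 3)
0∈{0,3}, 3∈{0,3}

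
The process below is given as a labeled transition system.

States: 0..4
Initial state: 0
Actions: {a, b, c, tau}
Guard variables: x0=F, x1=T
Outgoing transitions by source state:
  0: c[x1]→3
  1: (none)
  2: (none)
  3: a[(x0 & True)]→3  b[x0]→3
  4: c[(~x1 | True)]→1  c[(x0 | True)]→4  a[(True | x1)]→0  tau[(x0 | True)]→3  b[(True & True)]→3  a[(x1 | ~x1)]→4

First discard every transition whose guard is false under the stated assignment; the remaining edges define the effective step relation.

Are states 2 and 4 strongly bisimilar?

Answer: NOT BISIMILAR

Working:
Refine partition for ~:
  round 0: {{0,1,2,3,4}}
  round 1: {{0},{1,2,3},{4}}
Fixed point at round 2; 3 class(es).
[2]={1,2,3}  [4]={4}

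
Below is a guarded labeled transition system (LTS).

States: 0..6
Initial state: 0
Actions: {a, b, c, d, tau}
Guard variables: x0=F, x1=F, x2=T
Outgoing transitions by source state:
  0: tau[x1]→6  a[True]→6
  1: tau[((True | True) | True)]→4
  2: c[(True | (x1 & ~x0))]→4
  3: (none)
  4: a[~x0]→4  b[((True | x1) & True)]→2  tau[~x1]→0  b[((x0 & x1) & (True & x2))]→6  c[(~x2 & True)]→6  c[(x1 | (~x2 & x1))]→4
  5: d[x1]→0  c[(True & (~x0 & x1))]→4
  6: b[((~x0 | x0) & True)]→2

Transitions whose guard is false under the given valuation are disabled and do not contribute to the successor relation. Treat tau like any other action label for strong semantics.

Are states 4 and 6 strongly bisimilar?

Answer: NOT BISIMILAR

Analysis:
Bisimulation quotient by refinement:
  π0 = {{0,1,2,3,4,5,6}}
  π1 = {{0},{1},{2},{3,5},{4},{6}}
6 equivalence class(es) (converged in 2)
4∈{4}, 6∈{6}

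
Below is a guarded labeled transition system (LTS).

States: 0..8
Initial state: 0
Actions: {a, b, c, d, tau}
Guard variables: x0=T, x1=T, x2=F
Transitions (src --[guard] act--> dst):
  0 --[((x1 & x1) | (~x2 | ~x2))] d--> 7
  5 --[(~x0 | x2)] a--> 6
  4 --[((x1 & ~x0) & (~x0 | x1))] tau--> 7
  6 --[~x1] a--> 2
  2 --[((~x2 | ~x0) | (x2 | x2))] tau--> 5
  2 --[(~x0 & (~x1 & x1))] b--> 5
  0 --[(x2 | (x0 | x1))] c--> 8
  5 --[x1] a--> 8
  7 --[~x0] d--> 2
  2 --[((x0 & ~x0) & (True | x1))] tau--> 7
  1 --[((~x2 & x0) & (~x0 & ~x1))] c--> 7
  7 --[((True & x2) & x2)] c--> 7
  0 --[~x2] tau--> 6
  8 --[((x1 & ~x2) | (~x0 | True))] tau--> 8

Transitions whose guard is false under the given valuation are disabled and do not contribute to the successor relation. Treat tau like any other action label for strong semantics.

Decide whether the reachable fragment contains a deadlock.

R = {0,6,7,8}
  0: c→8  d→7  tau→6  [deg 3]
  6: ∅  [no exit]
  7: ∅  [no exit]
  8: tau→8  [deg 1]
trace reaching 6: tau

Answer: DEADLOCK at state 6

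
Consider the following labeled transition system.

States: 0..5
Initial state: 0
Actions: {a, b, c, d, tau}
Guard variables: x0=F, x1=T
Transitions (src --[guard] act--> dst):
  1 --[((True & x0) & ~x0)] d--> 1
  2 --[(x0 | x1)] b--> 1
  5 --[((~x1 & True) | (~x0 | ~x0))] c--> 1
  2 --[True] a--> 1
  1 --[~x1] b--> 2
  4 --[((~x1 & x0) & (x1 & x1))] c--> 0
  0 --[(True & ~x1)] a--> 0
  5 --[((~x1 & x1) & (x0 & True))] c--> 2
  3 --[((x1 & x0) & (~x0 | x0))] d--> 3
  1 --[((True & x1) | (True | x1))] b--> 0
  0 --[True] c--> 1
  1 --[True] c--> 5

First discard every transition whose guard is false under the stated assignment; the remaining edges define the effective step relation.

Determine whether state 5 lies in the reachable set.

Answer: REACHABLE

Trace:
Guard filter leaves 6 enabled edge(s).
Layer 0: {0}
Layer 1: {1}  total {0,1}
Layer 2: {5}  total {0,1,5}
Reach set: {0,1,5}
Path to 5: c·c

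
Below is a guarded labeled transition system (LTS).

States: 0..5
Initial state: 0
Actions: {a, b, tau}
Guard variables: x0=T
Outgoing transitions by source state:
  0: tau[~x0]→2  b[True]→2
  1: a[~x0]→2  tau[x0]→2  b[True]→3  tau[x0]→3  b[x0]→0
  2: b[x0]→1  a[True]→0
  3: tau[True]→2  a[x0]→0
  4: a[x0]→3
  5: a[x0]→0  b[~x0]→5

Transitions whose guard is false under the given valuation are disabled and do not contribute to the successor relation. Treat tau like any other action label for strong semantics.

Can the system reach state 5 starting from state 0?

Answer: UNREACHABLE

Analysis:
After dropping false guards: 11 live edges.
Layer 0: {0}
Layer 1: {2}  cumulative {0,2}
Layer 2: {1}  cumulative {0,1,2}
Layer 3: {3}  cumulative {0,1,2,3}
Reachable = {0,1,2,3}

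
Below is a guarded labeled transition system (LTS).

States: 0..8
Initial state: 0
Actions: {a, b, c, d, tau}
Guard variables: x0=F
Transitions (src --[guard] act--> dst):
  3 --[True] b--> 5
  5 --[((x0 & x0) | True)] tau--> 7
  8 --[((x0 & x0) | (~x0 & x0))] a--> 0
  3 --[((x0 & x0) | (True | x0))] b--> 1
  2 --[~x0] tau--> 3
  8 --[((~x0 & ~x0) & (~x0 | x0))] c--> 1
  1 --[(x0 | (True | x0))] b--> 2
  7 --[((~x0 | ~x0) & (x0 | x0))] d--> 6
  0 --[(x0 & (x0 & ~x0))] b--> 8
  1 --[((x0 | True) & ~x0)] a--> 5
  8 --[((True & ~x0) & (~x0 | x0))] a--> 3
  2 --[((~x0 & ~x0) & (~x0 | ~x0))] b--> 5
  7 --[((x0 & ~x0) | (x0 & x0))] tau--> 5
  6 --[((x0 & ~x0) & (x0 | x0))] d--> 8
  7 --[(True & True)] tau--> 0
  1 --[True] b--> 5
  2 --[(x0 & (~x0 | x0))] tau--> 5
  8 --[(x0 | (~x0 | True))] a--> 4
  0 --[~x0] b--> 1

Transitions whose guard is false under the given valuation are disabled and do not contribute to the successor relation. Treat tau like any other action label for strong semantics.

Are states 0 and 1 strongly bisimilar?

Bisimulation quotient by refinement:
  π0 = {{0,1,2,3,4,5,6,7,8}}
  π1 = {{0,3},{1},{2},{4,6},{5,7},{8}}
  π2 = {{0},{1},{2},{3},{4,6},{5},{7},{8}}
stable after 3 split(s): 8 block(s)
[0]={0}  [1]={1}

Answer: NOT BISIMILAR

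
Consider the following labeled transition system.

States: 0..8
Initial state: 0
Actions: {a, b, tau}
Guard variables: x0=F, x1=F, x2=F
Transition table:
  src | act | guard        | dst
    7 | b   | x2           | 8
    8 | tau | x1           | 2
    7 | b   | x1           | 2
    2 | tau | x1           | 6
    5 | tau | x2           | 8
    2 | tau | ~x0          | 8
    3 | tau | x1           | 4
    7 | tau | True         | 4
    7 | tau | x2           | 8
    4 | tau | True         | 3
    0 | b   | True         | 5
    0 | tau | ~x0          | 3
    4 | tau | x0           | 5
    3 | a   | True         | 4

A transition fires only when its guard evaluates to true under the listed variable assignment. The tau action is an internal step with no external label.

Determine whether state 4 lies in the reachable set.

Guard filter leaves 6 enabled edge(s).
L0 = {0}
L1 = {3,5}  cumulative {0,3,5}
L2 = {4}  cumulative {0,3,4,5}
R = {0,3,4,5}
Path to 4: tau·a

Answer: REACHABLE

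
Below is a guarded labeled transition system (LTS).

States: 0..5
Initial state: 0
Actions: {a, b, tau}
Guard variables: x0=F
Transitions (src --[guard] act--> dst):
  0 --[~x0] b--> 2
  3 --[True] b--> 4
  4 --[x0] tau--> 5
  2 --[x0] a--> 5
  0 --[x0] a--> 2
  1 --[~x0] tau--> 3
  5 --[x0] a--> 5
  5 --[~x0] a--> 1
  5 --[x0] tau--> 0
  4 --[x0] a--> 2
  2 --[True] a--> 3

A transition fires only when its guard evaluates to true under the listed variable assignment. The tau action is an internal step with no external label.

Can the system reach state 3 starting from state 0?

5 transition(s) survive guard evaluation.
Layer 0: {0}
Layer 1: {2}  total {0,2}
Layer 2: {3}  total {0,2,3}
Layer 3: {4}  total {0,2,3,4}
Reachable = {0,2,3,4}
Path to 3: b·a

Answer: REACHABLE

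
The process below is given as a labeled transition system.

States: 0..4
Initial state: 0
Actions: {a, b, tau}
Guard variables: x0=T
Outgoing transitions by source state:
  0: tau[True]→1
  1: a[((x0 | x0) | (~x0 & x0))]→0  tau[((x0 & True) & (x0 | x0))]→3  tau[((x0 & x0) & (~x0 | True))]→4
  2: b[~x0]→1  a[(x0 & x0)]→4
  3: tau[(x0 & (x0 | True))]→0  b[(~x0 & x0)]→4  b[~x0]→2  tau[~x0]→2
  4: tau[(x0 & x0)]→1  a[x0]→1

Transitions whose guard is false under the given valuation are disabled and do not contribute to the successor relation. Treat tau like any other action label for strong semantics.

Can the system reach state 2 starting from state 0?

After dropping false guards: 8 live edges.
depth 0: {0}
depth 1: {1}  total {0,1}
depth 2: {3,4}  total {0,1,3,4}
Reachable = {0,1,3,4}

Answer: UNREACHABLE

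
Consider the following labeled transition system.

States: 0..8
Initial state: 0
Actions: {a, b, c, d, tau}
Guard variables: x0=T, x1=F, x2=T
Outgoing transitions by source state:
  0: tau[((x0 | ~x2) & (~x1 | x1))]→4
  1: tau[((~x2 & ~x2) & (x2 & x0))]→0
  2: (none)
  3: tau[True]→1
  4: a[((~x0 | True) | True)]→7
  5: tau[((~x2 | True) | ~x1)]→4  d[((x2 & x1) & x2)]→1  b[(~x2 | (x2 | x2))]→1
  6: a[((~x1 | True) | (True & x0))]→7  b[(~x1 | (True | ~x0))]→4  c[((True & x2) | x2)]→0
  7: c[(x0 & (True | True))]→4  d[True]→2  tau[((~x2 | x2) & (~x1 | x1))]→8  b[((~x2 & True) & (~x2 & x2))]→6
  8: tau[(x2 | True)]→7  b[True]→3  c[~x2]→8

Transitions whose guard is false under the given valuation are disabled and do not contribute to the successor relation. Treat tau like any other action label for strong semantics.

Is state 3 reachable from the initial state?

13 transition(s) survive guard evaluation.
depth 0: {0}
depth 1: {4}  cumulative {0,4}
depth 2: {7}  cumulative {0,4,7}
depth 3: {2,8}  cumulative {0,2,4,7,8}
depth 4: {3}  cumulative {0,2,3,4,7,8}
depth 5: {1}  cumulative {0,1,2,3,4,7,8}
Reachable = {0,1,2,3,4,7,8}
Path to 3: tau·a·tau·b

Answer: REACHABLE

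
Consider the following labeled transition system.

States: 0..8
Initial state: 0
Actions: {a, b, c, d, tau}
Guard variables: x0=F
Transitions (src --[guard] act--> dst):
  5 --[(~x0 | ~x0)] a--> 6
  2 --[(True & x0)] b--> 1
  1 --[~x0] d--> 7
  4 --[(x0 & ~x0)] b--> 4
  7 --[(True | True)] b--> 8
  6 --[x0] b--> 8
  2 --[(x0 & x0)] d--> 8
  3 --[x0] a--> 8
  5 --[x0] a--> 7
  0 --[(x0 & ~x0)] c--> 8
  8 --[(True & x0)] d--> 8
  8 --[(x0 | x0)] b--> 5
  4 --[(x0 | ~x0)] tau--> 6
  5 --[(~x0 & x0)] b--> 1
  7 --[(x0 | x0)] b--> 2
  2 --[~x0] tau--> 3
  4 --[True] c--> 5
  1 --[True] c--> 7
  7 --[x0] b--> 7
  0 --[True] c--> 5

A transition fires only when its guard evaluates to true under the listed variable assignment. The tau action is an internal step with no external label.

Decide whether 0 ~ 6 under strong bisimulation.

Refine partition for ~:
  round 0: {{0,1,2,3,4,5,6,7,8}}
  round 1: {{0},{1},{2},{3,6,8},{4},{5},{7}}
Fixed point at round 2; 7 class(es).
0∈{0}, 6∈{3,6,8}

Answer: NOT BISIMILAR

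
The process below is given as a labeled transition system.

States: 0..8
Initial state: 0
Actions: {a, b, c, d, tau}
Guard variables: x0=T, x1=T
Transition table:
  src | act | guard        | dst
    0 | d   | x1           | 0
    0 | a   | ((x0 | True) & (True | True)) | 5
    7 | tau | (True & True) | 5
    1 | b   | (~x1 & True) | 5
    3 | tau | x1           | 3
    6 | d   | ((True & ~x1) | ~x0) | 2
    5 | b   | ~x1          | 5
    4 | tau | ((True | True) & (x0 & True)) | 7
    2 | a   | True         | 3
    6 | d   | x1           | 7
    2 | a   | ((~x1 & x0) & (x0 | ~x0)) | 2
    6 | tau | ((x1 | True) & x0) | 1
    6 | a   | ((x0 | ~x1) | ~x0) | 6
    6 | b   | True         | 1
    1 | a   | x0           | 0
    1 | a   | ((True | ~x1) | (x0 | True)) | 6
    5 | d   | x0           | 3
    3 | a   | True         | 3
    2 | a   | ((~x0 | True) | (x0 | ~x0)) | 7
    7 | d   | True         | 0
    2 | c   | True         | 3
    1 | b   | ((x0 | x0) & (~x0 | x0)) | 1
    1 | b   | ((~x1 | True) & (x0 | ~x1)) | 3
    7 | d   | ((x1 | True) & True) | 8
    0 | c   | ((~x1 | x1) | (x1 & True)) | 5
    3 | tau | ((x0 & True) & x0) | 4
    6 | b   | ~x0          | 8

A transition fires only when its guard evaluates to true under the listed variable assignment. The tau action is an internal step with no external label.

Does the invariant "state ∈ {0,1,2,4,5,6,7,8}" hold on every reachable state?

Allowed set {0,1,2,4,5,6,7,8}
Reach set: {0,3,4,5,7,8}
  0: ✓
  3: ✗ unsafe
  4: ✓
  5: ✓
  7: ✓
  8: ✓
reach 3 via a·d — violates

Answer: INVARIANT VIOLATED at state 3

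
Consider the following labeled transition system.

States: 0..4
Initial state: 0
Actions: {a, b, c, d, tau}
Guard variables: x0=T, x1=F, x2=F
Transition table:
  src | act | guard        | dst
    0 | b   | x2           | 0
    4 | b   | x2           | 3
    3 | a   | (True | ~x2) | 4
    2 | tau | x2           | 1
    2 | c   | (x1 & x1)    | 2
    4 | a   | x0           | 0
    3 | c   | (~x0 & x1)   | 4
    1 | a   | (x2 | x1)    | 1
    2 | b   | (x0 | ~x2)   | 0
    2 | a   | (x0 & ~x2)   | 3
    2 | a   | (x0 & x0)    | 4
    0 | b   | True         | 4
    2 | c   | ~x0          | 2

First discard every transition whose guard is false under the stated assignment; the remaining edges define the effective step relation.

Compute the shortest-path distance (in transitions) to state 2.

BFS to 2:
  Layer 0: {0}
  Layer 1: {4}
2 never appears.

Answer: UNREACHABLE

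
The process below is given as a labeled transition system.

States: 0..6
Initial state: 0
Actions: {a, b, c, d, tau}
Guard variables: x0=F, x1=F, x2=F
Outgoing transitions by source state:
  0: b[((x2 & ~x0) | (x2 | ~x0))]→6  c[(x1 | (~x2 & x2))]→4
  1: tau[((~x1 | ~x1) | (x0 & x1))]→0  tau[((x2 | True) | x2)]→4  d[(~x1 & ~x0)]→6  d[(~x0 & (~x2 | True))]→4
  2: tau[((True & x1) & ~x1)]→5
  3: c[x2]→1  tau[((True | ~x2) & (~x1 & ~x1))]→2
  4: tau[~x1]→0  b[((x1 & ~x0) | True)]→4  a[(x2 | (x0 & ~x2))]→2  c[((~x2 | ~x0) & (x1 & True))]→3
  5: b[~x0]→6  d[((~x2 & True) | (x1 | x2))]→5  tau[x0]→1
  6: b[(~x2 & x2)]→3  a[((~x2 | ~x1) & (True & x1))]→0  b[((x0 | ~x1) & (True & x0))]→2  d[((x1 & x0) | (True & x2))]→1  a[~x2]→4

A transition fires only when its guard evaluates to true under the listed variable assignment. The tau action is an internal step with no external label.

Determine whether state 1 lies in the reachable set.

Answer: UNREACHABLE

Analysis:
11 transition(s) survive guard evaluation.
L0 = {0}
L1 = {6}  now seen {0,6}
L2 = {4}  now seen {0,4,6}
R = {0,4,6}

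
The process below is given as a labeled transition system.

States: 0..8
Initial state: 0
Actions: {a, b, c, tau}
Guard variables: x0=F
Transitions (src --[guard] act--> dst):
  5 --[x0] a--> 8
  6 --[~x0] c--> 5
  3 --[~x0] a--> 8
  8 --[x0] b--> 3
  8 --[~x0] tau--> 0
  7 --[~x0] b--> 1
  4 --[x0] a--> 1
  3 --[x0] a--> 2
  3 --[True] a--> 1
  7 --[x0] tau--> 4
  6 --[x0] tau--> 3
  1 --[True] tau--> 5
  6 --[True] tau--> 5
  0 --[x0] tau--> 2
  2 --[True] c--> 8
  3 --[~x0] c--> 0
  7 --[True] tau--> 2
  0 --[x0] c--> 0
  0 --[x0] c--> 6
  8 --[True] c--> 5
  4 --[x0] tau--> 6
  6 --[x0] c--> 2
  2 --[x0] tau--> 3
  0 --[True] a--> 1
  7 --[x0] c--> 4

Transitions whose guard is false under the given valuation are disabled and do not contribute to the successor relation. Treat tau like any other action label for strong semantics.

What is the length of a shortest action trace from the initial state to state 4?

BFS to 4:
  L0 = {0}
  L1 = {1}
  L2 = {5}
4 never appears.

Answer: UNREACHABLE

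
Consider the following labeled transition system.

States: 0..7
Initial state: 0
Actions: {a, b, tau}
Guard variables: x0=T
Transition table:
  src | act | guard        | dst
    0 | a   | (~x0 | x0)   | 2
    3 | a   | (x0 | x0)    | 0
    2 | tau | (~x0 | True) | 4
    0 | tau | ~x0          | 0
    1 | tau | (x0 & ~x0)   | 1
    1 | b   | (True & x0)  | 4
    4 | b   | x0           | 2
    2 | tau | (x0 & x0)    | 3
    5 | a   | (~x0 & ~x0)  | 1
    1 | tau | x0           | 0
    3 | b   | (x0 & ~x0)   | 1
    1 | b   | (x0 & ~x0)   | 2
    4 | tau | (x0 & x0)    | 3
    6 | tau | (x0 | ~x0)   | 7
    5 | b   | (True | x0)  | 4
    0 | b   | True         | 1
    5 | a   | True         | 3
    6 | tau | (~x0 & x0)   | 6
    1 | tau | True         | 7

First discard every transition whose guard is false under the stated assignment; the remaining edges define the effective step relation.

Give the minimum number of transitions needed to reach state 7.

BFS to 7:
  Layer 0: {0}
  Layer 1: {1,2}
  Layer 2: {3,4,7}
7 enters at depth 2; path b·tau

Answer: 2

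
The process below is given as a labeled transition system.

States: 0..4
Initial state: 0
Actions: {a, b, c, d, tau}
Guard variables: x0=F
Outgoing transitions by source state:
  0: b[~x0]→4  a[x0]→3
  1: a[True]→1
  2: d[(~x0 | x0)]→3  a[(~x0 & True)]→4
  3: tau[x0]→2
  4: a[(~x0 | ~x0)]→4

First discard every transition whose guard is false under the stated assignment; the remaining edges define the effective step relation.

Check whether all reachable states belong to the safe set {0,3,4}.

Answer: INVARIANT HOLDS

Working:
Safe = {0,3,4}
Reachable = {0,4}
  0: ✓
  4: ✓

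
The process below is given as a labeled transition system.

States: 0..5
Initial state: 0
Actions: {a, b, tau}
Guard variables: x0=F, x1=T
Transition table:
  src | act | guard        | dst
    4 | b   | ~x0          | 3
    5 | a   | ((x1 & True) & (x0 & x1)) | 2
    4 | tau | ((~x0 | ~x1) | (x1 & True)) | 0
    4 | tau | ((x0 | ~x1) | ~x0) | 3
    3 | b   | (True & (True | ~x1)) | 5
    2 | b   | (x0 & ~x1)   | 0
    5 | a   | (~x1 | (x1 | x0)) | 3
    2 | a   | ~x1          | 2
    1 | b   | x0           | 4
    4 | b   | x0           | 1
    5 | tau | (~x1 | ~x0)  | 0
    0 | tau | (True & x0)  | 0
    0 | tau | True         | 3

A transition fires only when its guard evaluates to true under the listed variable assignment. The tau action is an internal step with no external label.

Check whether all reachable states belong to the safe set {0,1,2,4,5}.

Allowed set {0,1,2,4,5}
Reach set: {0,3,5}
  0: safe
  3: outside
  5: safe
counterexample path to 3: tau

Answer: INVARIANT VIOLATED at state 3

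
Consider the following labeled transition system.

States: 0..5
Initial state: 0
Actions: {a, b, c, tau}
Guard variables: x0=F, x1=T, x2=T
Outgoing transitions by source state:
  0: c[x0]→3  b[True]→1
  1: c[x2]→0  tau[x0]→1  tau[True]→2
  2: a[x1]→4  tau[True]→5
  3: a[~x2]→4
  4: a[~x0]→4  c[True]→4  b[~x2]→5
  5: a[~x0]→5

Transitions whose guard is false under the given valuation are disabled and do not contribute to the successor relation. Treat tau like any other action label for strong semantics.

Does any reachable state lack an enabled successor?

Reach set: {0,1,2,4,5}
  0: b→1  [1 out]
  1: c→0  tau→2  [2 out]
  2: a→4  tau→5  [2 out]
  4: a→4  c→4  [2 out]
  5: a→5  [1 out]

Answer: DEADLOCK-FREE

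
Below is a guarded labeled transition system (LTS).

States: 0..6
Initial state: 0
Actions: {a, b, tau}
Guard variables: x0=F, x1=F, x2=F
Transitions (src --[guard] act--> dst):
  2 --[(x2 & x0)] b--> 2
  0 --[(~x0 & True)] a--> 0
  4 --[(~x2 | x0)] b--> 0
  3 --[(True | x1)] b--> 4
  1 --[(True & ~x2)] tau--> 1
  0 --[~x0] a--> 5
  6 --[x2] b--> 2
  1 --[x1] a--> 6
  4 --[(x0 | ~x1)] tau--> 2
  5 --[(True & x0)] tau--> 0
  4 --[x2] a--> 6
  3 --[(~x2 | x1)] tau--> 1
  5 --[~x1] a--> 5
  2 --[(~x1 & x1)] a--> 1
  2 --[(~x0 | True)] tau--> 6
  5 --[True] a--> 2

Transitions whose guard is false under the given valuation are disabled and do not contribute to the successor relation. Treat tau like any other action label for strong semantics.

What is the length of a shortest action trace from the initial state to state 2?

BFS to 2:
  L0 = {0}
  L1 = {5}
  L2 = {2}
first hit 2 at d=2 via a·a

Answer: 2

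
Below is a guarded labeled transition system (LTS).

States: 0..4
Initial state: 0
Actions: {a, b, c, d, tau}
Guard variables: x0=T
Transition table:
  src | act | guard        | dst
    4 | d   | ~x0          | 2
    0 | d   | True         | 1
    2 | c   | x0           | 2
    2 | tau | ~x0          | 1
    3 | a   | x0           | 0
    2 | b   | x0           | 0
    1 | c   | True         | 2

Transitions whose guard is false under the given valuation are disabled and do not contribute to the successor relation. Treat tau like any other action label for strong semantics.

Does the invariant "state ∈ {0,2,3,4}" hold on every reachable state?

Answer: INVARIANT VIOLATED at state 1

Analysis:
Allowed set {0,2,3,4}
R = {0,1,2}
  0: ✓
  1: ✗ unsafe
  2: ✓
counterexample path to 1: d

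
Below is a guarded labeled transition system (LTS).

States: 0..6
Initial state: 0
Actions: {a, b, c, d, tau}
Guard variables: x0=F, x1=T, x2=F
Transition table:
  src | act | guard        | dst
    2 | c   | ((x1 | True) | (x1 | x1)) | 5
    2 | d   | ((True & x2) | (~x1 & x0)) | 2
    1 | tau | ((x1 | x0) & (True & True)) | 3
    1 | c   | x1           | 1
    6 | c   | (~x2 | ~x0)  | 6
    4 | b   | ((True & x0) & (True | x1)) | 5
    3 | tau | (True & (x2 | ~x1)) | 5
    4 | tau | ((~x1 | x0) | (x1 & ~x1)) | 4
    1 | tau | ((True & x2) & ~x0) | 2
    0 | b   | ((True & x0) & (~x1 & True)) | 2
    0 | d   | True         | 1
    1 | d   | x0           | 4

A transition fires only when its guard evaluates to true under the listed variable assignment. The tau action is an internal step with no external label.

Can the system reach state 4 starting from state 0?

5 transition(s) survive guard evaluation.
depth 0: {0}
depth 1: {1}  cumulative {0,1}
depth 2: {3}  cumulative {0,1,3}
Reach set: {0,1,3}

Answer: UNREACHABLE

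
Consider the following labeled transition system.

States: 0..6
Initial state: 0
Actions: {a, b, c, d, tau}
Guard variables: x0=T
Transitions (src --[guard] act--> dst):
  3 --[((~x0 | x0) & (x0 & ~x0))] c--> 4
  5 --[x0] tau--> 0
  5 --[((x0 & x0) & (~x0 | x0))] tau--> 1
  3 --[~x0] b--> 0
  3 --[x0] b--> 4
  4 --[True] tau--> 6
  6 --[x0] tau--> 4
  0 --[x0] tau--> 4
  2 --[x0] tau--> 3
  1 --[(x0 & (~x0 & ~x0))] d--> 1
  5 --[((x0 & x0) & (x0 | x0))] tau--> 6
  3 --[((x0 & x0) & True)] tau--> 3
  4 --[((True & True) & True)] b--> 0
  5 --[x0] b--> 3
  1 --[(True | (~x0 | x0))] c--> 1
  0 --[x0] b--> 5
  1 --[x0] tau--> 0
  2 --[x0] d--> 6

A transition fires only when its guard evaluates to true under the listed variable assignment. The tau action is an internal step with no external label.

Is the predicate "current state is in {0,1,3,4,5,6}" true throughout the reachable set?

Allowed set {0,1,3,4,5,6}
R = {0,1,3,4,5,6}
  0: ✓
  1: ✓
  3: ✓
  4: ✓
  5: ✓
  6: ✓

Answer: INVARIANT HOLDS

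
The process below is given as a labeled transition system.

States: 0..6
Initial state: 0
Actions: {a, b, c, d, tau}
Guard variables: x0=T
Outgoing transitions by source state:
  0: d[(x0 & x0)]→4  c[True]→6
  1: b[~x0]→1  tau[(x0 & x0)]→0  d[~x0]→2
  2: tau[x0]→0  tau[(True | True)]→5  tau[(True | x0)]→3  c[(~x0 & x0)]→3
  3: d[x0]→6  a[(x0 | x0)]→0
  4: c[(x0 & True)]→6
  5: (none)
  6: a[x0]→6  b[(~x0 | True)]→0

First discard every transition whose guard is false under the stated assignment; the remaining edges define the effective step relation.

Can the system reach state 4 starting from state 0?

Answer: REACHABLE

Working:
11 transition(s) survive guard evaluation.
L0 = {0}
L1 = {4,6}  cumulative {0,4,6}
Reachable = {0,4,6}
witness 4: d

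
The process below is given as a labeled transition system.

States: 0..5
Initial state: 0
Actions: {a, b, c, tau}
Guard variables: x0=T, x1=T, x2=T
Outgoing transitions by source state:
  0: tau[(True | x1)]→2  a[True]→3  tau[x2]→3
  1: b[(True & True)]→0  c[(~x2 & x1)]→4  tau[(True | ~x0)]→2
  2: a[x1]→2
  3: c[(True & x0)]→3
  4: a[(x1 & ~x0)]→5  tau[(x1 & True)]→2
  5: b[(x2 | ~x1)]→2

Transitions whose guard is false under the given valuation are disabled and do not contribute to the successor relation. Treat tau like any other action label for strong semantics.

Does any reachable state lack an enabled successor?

Answer: DEADLOCK-FREE

Working:
Reach set: {0,2,3}
  0: a→3  tau→2  tau→3  [deg 3]
  2: a→2  [deg 1]
  3: c→3  [deg 1]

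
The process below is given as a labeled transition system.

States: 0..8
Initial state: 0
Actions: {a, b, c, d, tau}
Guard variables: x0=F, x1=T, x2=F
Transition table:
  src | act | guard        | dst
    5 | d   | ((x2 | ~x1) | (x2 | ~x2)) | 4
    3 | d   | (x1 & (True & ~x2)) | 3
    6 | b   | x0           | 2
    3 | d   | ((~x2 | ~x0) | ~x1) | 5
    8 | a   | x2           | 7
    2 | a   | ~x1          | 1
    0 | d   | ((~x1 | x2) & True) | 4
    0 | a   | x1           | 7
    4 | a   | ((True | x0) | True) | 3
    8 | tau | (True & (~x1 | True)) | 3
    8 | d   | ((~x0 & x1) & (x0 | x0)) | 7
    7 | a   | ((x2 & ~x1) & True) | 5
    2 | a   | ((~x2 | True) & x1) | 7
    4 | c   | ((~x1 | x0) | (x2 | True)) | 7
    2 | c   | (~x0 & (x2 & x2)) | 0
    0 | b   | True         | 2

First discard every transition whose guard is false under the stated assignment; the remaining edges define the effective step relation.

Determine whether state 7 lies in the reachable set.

Answer: REACHABLE

Trace:
9 transition(s) survive guard evaluation.
Layer 0: {0}
Layer 1: {2,7}  cumulative {0,2,7}
Reach set: {0,2,7}
witness 7: a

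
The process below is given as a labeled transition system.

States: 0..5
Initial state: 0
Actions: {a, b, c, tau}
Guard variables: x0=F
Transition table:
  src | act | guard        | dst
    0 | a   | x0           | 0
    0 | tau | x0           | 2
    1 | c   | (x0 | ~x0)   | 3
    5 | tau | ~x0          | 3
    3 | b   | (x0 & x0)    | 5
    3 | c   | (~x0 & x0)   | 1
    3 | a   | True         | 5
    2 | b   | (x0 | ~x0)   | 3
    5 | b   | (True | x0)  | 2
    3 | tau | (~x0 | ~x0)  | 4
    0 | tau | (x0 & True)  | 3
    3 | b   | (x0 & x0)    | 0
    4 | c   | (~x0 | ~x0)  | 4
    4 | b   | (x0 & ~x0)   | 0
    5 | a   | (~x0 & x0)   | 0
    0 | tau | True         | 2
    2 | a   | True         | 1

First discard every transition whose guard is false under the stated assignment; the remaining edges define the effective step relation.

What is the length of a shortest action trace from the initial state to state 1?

Answer: 2

Trace:
BFS to 1:
  L0 = {0}
  L1 = {2}
  L2 = {1,3}
first hit 1 at d=2 via tau·a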